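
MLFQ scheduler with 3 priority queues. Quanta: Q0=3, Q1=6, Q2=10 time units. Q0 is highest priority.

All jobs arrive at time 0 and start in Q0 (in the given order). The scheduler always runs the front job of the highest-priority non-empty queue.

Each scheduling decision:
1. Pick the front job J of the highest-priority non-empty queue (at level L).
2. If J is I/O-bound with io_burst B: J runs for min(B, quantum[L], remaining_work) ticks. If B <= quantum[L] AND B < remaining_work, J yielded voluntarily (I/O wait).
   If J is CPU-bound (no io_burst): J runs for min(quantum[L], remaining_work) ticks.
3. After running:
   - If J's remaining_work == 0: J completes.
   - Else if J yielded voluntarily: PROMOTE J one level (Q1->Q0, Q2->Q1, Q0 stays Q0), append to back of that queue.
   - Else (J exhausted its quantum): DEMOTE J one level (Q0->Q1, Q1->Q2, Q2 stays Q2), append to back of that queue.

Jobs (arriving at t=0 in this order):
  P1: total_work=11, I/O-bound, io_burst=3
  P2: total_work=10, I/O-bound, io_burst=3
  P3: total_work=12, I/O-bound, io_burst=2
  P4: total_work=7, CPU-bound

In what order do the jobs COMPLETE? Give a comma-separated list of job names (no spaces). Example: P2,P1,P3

Answer: P1,P2,P3,P4

Derivation:
t=0-3: P1@Q0 runs 3, rem=8, I/O yield, promote→Q0. Q0=[P2,P3,P4,P1] Q1=[] Q2=[]
t=3-6: P2@Q0 runs 3, rem=7, I/O yield, promote→Q0. Q0=[P3,P4,P1,P2] Q1=[] Q2=[]
t=6-8: P3@Q0 runs 2, rem=10, I/O yield, promote→Q0. Q0=[P4,P1,P2,P3] Q1=[] Q2=[]
t=8-11: P4@Q0 runs 3, rem=4, quantum used, demote→Q1. Q0=[P1,P2,P3] Q1=[P4] Q2=[]
t=11-14: P1@Q0 runs 3, rem=5, I/O yield, promote→Q0. Q0=[P2,P3,P1] Q1=[P4] Q2=[]
t=14-17: P2@Q0 runs 3, rem=4, I/O yield, promote→Q0. Q0=[P3,P1,P2] Q1=[P4] Q2=[]
t=17-19: P3@Q0 runs 2, rem=8, I/O yield, promote→Q0. Q0=[P1,P2,P3] Q1=[P4] Q2=[]
t=19-22: P1@Q0 runs 3, rem=2, I/O yield, promote→Q0. Q0=[P2,P3,P1] Q1=[P4] Q2=[]
t=22-25: P2@Q0 runs 3, rem=1, I/O yield, promote→Q0. Q0=[P3,P1,P2] Q1=[P4] Q2=[]
t=25-27: P3@Q0 runs 2, rem=6, I/O yield, promote→Q0. Q0=[P1,P2,P3] Q1=[P4] Q2=[]
t=27-29: P1@Q0 runs 2, rem=0, completes. Q0=[P2,P3] Q1=[P4] Q2=[]
t=29-30: P2@Q0 runs 1, rem=0, completes. Q0=[P3] Q1=[P4] Q2=[]
t=30-32: P3@Q0 runs 2, rem=4, I/O yield, promote→Q0. Q0=[P3] Q1=[P4] Q2=[]
t=32-34: P3@Q0 runs 2, rem=2, I/O yield, promote→Q0. Q0=[P3] Q1=[P4] Q2=[]
t=34-36: P3@Q0 runs 2, rem=0, completes. Q0=[] Q1=[P4] Q2=[]
t=36-40: P4@Q1 runs 4, rem=0, completes. Q0=[] Q1=[] Q2=[]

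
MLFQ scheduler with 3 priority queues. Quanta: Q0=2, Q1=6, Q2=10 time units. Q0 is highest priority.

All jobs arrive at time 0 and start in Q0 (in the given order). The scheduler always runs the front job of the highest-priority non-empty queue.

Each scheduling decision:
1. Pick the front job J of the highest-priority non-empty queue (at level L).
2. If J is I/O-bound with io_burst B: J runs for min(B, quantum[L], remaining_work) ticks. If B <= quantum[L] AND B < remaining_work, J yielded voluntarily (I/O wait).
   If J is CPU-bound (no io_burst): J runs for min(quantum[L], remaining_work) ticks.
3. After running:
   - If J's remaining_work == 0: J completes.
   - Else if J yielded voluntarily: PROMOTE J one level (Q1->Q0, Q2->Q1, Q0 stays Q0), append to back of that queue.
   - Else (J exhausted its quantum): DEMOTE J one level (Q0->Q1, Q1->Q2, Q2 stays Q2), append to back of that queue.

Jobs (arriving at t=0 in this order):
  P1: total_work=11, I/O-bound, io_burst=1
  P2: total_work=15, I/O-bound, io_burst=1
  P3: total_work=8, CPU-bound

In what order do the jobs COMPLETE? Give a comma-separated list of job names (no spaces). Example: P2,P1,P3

Answer: P1,P2,P3

Derivation:
t=0-1: P1@Q0 runs 1, rem=10, I/O yield, promote→Q0. Q0=[P2,P3,P1] Q1=[] Q2=[]
t=1-2: P2@Q0 runs 1, rem=14, I/O yield, promote→Q0. Q0=[P3,P1,P2] Q1=[] Q2=[]
t=2-4: P3@Q0 runs 2, rem=6, quantum used, demote→Q1. Q0=[P1,P2] Q1=[P3] Q2=[]
t=4-5: P1@Q0 runs 1, rem=9, I/O yield, promote→Q0. Q0=[P2,P1] Q1=[P3] Q2=[]
t=5-6: P2@Q0 runs 1, rem=13, I/O yield, promote→Q0. Q0=[P1,P2] Q1=[P3] Q2=[]
t=6-7: P1@Q0 runs 1, rem=8, I/O yield, promote→Q0. Q0=[P2,P1] Q1=[P3] Q2=[]
t=7-8: P2@Q0 runs 1, rem=12, I/O yield, promote→Q0. Q0=[P1,P2] Q1=[P3] Q2=[]
t=8-9: P1@Q0 runs 1, rem=7, I/O yield, promote→Q0. Q0=[P2,P1] Q1=[P3] Q2=[]
t=9-10: P2@Q0 runs 1, rem=11, I/O yield, promote→Q0. Q0=[P1,P2] Q1=[P3] Q2=[]
t=10-11: P1@Q0 runs 1, rem=6, I/O yield, promote→Q0. Q0=[P2,P1] Q1=[P3] Q2=[]
t=11-12: P2@Q0 runs 1, rem=10, I/O yield, promote→Q0. Q0=[P1,P2] Q1=[P3] Q2=[]
t=12-13: P1@Q0 runs 1, rem=5, I/O yield, promote→Q0. Q0=[P2,P1] Q1=[P3] Q2=[]
t=13-14: P2@Q0 runs 1, rem=9, I/O yield, promote→Q0. Q0=[P1,P2] Q1=[P3] Q2=[]
t=14-15: P1@Q0 runs 1, rem=4, I/O yield, promote→Q0. Q0=[P2,P1] Q1=[P3] Q2=[]
t=15-16: P2@Q0 runs 1, rem=8, I/O yield, promote→Q0. Q0=[P1,P2] Q1=[P3] Q2=[]
t=16-17: P1@Q0 runs 1, rem=3, I/O yield, promote→Q0. Q0=[P2,P1] Q1=[P3] Q2=[]
t=17-18: P2@Q0 runs 1, rem=7, I/O yield, promote→Q0. Q0=[P1,P2] Q1=[P3] Q2=[]
t=18-19: P1@Q0 runs 1, rem=2, I/O yield, promote→Q0. Q0=[P2,P1] Q1=[P3] Q2=[]
t=19-20: P2@Q0 runs 1, rem=6, I/O yield, promote→Q0. Q0=[P1,P2] Q1=[P3] Q2=[]
t=20-21: P1@Q0 runs 1, rem=1, I/O yield, promote→Q0. Q0=[P2,P1] Q1=[P3] Q2=[]
t=21-22: P2@Q0 runs 1, rem=5, I/O yield, promote→Q0. Q0=[P1,P2] Q1=[P3] Q2=[]
t=22-23: P1@Q0 runs 1, rem=0, completes. Q0=[P2] Q1=[P3] Q2=[]
t=23-24: P2@Q0 runs 1, rem=4, I/O yield, promote→Q0. Q0=[P2] Q1=[P3] Q2=[]
t=24-25: P2@Q0 runs 1, rem=3, I/O yield, promote→Q0. Q0=[P2] Q1=[P3] Q2=[]
t=25-26: P2@Q0 runs 1, rem=2, I/O yield, promote→Q0. Q0=[P2] Q1=[P3] Q2=[]
t=26-27: P2@Q0 runs 1, rem=1, I/O yield, promote→Q0. Q0=[P2] Q1=[P3] Q2=[]
t=27-28: P2@Q0 runs 1, rem=0, completes. Q0=[] Q1=[P3] Q2=[]
t=28-34: P3@Q1 runs 6, rem=0, completes. Q0=[] Q1=[] Q2=[]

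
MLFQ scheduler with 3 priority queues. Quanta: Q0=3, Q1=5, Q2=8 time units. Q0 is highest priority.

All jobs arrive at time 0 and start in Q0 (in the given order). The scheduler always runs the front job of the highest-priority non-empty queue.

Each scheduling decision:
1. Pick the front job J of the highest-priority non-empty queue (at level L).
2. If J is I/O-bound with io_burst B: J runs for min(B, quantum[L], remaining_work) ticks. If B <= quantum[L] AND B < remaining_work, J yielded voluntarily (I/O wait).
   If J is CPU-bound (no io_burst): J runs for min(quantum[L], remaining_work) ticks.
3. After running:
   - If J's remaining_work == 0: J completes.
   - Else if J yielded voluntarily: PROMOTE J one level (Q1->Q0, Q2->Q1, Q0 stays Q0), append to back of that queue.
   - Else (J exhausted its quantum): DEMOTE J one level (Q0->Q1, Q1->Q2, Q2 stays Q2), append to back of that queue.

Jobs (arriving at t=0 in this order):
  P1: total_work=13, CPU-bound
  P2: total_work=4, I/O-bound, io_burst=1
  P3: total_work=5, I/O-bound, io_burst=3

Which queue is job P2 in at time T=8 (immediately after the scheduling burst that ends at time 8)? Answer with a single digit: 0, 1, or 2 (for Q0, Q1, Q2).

Answer: 0

Derivation:
t=0-3: P1@Q0 runs 3, rem=10, quantum used, demote→Q1. Q0=[P2,P3] Q1=[P1] Q2=[]
t=3-4: P2@Q0 runs 1, rem=3, I/O yield, promote→Q0. Q0=[P3,P2] Q1=[P1] Q2=[]
t=4-7: P3@Q0 runs 3, rem=2, I/O yield, promote→Q0. Q0=[P2,P3] Q1=[P1] Q2=[]
t=7-8: P2@Q0 runs 1, rem=2, I/O yield, promote→Q0. Q0=[P3,P2] Q1=[P1] Q2=[]
t=8-10: P3@Q0 runs 2, rem=0, completes. Q0=[P2] Q1=[P1] Q2=[]
t=10-11: P2@Q0 runs 1, rem=1, I/O yield, promote→Q0. Q0=[P2] Q1=[P1] Q2=[]
t=11-12: P2@Q0 runs 1, rem=0, completes. Q0=[] Q1=[P1] Q2=[]
t=12-17: P1@Q1 runs 5, rem=5, quantum used, demote→Q2. Q0=[] Q1=[] Q2=[P1]
t=17-22: P1@Q2 runs 5, rem=0, completes. Q0=[] Q1=[] Q2=[]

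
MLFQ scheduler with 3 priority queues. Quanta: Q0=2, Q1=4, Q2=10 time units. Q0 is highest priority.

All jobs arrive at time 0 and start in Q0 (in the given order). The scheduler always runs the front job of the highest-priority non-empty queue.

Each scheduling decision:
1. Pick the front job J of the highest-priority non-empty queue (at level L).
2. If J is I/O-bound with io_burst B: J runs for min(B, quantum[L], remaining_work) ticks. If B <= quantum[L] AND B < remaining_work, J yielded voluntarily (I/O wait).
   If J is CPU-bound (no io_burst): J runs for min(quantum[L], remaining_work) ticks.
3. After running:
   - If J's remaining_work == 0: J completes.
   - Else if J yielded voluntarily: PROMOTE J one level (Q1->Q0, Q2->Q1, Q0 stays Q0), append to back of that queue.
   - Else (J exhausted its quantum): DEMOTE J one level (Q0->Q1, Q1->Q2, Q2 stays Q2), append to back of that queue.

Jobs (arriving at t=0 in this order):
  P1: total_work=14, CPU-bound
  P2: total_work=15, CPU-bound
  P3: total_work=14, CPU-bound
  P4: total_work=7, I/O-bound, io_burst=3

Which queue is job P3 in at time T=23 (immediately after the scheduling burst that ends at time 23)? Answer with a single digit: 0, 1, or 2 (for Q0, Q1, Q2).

t=0-2: P1@Q0 runs 2, rem=12, quantum used, demote→Q1. Q0=[P2,P3,P4] Q1=[P1] Q2=[]
t=2-4: P2@Q0 runs 2, rem=13, quantum used, demote→Q1. Q0=[P3,P4] Q1=[P1,P2] Q2=[]
t=4-6: P3@Q0 runs 2, rem=12, quantum used, demote→Q1. Q0=[P4] Q1=[P1,P2,P3] Q2=[]
t=6-8: P4@Q0 runs 2, rem=5, quantum used, demote→Q1. Q0=[] Q1=[P1,P2,P3,P4] Q2=[]
t=8-12: P1@Q1 runs 4, rem=8, quantum used, demote→Q2. Q0=[] Q1=[P2,P3,P4] Q2=[P1]
t=12-16: P2@Q1 runs 4, rem=9, quantum used, demote→Q2. Q0=[] Q1=[P3,P4] Q2=[P1,P2]
t=16-20: P3@Q1 runs 4, rem=8, quantum used, demote→Q2. Q0=[] Q1=[P4] Q2=[P1,P2,P3]
t=20-23: P4@Q1 runs 3, rem=2, I/O yield, promote→Q0. Q0=[P4] Q1=[] Q2=[P1,P2,P3]
t=23-25: P4@Q0 runs 2, rem=0, completes. Q0=[] Q1=[] Q2=[P1,P2,P3]
t=25-33: P1@Q2 runs 8, rem=0, completes. Q0=[] Q1=[] Q2=[P2,P3]
t=33-42: P2@Q2 runs 9, rem=0, completes. Q0=[] Q1=[] Q2=[P3]
t=42-50: P3@Q2 runs 8, rem=0, completes. Q0=[] Q1=[] Q2=[]

Answer: 2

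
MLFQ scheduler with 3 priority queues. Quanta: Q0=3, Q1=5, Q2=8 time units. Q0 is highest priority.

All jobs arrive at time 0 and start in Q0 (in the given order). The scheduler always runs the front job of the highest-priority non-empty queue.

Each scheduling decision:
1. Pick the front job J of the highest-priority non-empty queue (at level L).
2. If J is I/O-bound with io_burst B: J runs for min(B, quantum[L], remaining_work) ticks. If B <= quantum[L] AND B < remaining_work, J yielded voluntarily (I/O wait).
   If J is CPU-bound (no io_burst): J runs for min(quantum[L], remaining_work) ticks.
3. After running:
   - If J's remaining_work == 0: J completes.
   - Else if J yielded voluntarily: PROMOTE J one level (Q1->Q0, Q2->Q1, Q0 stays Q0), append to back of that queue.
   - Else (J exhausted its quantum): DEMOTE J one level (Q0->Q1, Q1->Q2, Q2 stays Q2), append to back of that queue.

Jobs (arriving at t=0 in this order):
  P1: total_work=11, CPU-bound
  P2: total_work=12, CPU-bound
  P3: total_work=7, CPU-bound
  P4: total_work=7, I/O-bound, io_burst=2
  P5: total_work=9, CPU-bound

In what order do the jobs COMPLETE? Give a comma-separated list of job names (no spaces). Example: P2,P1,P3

t=0-3: P1@Q0 runs 3, rem=8, quantum used, demote→Q1. Q0=[P2,P3,P4,P5] Q1=[P1] Q2=[]
t=3-6: P2@Q0 runs 3, rem=9, quantum used, demote→Q1. Q0=[P3,P4,P5] Q1=[P1,P2] Q2=[]
t=6-9: P3@Q0 runs 3, rem=4, quantum used, demote→Q1. Q0=[P4,P5] Q1=[P1,P2,P3] Q2=[]
t=9-11: P4@Q0 runs 2, rem=5, I/O yield, promote→Q0. Q0=[P5,P4] Q1=[P1,P2,P3] Q2=[]
t=11-14: P5@Q0 runs 3, rem=6, quantum used, demote→Q1. Q0=[P4] Q1=[P1,P2,P3,P5] Q2=[]
t=14-16: P4@Q0 runs 2, rem=3, I/O yield, promote→Q0. Q0=[P4] Q1=[P1,P2,P3,P5] Q2=[]
t=16-18: P4@Q0 runs 2, rem=1, I/O yield, promote→Q0. Q0=[P4] Q1=[P1,P2,P3,P5] Q2=[]
t=18-19: P4@Q0 runs 1, rem=0, completes. Q0=[] Q1=[P1,P2,P3,P5] Q2=[]
t=19-24: P1@Q1 runs 5, rem=3, quantum used, demote→Q2. Q0=[] Q1=[P2,P3,P5] Q2=[P1]
t=24-29: P2@Q1 runs 5, rem=4, quantum used, demote→Q2. Q0=[] Q1=[P3,P5] Q2=[P1,P2]
t=29-33: P3@Q1 runs 4, rem=0, completes. Q0=[] Q1=[P5] Q2=[P1,P2]
t=33-38: P5@Q1 runs 5, rem=1, quantum used, demote→Q2. Q0=[] Q1=[] Q2=[P1,P2,P5]
t=38-41: P1@Q2 runs 3, rem=0, completes. Q0=[] Q1=[] Q2=[P2,P5]
t=41-45: P2@Q2 runs 4, rem=0, completes. Q0=[] Q1=[] Q2=[P5]
t=45-46: P5@Q2 runs 1, rem=0, completes. Q0=[] Q1=[] Q2=[]

Answer: P4,P3,P1,P2,P5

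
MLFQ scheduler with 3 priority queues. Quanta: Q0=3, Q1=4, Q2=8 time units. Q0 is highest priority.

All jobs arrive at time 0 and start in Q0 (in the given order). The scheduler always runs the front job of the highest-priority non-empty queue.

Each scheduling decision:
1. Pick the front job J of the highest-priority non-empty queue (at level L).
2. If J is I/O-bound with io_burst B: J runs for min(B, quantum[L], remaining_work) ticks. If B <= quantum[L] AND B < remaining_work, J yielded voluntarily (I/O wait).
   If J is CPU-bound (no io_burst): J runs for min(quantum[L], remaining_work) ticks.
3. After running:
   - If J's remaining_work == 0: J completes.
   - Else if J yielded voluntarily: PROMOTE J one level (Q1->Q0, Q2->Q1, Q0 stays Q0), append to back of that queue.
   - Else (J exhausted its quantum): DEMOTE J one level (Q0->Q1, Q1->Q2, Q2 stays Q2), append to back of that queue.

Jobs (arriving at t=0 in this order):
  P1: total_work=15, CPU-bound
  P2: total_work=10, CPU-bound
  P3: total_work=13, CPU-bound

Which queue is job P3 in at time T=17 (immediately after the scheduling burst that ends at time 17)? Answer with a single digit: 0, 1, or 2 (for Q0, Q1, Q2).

t=0-3: P1@Q0 runs 3, rem=12, quantum used, demote→Q1. Q0=[P2,P3] Q1=[P1] Q2=[]
t=3-6: P2@Q0 runs 3, rem=7, quantum used, demote→Q1. Q0=[P3] Q1=[P1,P2] Q2=[]
t=6-9: P3@Q0 runs 3, rem=10, quantum used, demote→Q1. Q0=[] Q1=[P1,P2,P3] Q2=[]
t=9-13: P1@Q1 runs 4, rem=8, quantum used, demote→Q2. Q0=[] Q1=[P2,P3] Q2=[P1]
t=13-17: P2@Q1 runs 4, rem=3, quantum used, demote→Q2. Q0=[] Q1=[P3] Q2=[P1,P2]
t=17-21: P3@Q1 runs 4, rem=6, quantum used, demote→Q2. Q0=[] Q1=[] Q2=[P1,P2,P3]
t=21-29: P1@Q2 runs 8, rem=0, completes. Q0=[] Q1=[] Q2=[P2,P3]
t=29-32: P2@Q2 runs 3, rem=0, completes. Q0=[] Q1=[] Q2=[P3]
t=32-38: P3@Q2 runs 6, rem=0, completes. Q0=[] Q1=[] Q2=[]

Answer: 1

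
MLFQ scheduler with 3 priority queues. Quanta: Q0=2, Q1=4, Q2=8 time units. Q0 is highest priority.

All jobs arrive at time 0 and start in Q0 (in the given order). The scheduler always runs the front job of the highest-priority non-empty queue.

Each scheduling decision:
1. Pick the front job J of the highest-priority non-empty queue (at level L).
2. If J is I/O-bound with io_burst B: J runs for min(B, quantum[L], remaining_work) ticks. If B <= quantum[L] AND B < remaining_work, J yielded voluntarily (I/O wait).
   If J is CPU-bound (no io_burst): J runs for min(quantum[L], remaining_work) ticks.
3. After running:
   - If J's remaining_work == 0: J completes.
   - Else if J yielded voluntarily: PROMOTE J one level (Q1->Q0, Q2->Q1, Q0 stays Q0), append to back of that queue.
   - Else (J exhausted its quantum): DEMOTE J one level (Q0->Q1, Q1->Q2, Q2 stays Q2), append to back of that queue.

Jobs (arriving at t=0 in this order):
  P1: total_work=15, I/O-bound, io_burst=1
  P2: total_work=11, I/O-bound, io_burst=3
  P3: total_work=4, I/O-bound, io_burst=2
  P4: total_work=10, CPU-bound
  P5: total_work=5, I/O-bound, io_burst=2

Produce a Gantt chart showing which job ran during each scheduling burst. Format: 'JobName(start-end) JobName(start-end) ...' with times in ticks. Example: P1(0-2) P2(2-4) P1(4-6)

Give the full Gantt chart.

Answer: P1(0-1) P2(1-3) P3(3-5) P4(5-7) P5(7-9) P1(9-10) P3(10-12) P5(12-14) P1(14-15) P5(15-16) P1(16-17) P1(17-18) P1(18-19) P1(19-20) P1(20-21) P1(21-22) P1(22-23) P1(23-24) P1(24-25) P1(25-26) P1(26-27) P1(27-28) P2(28-31) P2(31-33) P4(33-37) P2(37-40) P2(40-41) P4(41-45)

Derivation:
t=0-1: P1@Q0 runs 1, rem=14, I/O yield, promote→Q0. Q0=[P2,P3,P4,P5,P1] Q1=[] Q2=[]
t=1-3: P2@Q0 runs 2, rem=9, quantum used, demote→Q1. Q0=[P3,P4,P5,P1] Q1=[P2] Q2=[]
t=3-5: P3@Q0 runs 2, rem=2, I/O yield, promote→Q0. Q0=[P4,P5,P1,P3] Q1=[P2] Q2=[]
t=5-7: P4@Q0 runs 2, rem=8, quantum used, demote→Q1. Q0=[P5,P1,P3] Q1=[P2,P4] Q2=[]
t=7-9: P5@Q0 runs 2, rem=3, I/O yield, promote→Q0. Q0=[P1,P3,P5] Q1=[P2,P4] Q2=[]
t=9-10: P1@Q0 runs 1, rem=13, I/O yield, promote→Q0. Q0=[P3,P5,P1] Q1=[P2,P4] Q2=[]
t=10-12: P3@Q0 runs 2, rem=0, completes. Q0=[P5,P1] Q1=[P2,P4] Q2=[]
t=12-14: P5@Q0 runs 2, rem=1, I/O yield, promote→Q0. Q0=[P1,P5] Q1=[P2,P4] Q2=[]
t=14-15: P1@Q0 runs 1, rem=12, I/O yield, promote→Q0. Q0=[P5,P1] Q1=[P2,P4] Q2=[]
t=15-16: P5@Q0 runs 1, rem=0, completes. Q0=[P1] Q1=[P2,P4] Q2=[]
t=16-17: P1@Q0 runs 1, rem=11, I/O yield, promote→Q0. Q0=[P1] Q1=[P2,P4] Q2=[]
t=17-18: P1@Q0 runs 1, rem=10, I/O yield, promote→Q0. Q0=[P1] Q1=[P2,P4] Q2=[]
t=18-19: P1@Q0 runs 1, rem=9, I/O yield, promote→Q0. Q0=[P1] Q1=[P2,P4] Q2=[]
t=19-20: P1@Q0 runs 1, rem=8, I/O yield, promote→Q0. Q0=[P1] Q1=[P2,P4] Q2=[]
t=20-21: P1@Q0 runs 1, rem=7, I/O yield, promote→Q0. Q0=[P1] Q1=[P2,P4] Q2=[]
t=21-22: P1@Q0 runs 1, rem=6, I/O yield, promote→Q0. Q0=[P1] Q1=[P2,P4] Q2=[]
t=22-23: P1@Q0 runs 1, rem=5, I/O yield, promote→Q0. Q0=[P1] Q1=[P2,P4] Q2=[]
t=23-24: P1@Q0 runs 1, rem=4, I/O yield, promote→Q0. Q0=[P1] Q1=[P2,P4] Q2=[]
t=24-25: P1@Q0 runs 1, rem=3, I/O yield, promote→Q0. Q0=[P1] Q1=[P2,P4] Q2=[]
t=25-26: P1@Q0 runs 1, rem=2, I/O yield, promote→Q0. Q0=[P1] Q1=[P2,P4] Q2=[]
t=26-27: P1@Q0 runs 1, rem=1, I/O yield, promote→Q0. Q0=[P1] Q1=[P2,P4] Q2=[]
t=27-28: P1@Q0 runs 1, rem=0, completes. Q0=[] Q1=[P2,P4] Q2=[]
t=28-31: P2@Q1 runs 3, rem=6, I/O yield, promote→Q0. Q0=[P2] Q1=[P4] Q2=[]
t=31-33: P2@Q0 runs 2, rem=4, quantum used, demote→Q1. Q0=[] Q1=[P4,P2] Q2=[]
t=33-37: P4@Q1 runs 4, rem=4, quantum used, demote→Q2. Q0=[] Q1=[P2] Q2=[P4]
t=37-40: P2@Q1 runs 3, rem=1, I/O yield, promote→Q0. Q0=[P2] Q1=[] Q2=[P4]
t=40-41: P2@Q0 runs 1, rem=0, completes. Q0=[] Q1=[] Q2=[P4]
t=41-45: P4@Q2 runs 4, rem=0, completes. Q0=[] Q1=[] Q2=[]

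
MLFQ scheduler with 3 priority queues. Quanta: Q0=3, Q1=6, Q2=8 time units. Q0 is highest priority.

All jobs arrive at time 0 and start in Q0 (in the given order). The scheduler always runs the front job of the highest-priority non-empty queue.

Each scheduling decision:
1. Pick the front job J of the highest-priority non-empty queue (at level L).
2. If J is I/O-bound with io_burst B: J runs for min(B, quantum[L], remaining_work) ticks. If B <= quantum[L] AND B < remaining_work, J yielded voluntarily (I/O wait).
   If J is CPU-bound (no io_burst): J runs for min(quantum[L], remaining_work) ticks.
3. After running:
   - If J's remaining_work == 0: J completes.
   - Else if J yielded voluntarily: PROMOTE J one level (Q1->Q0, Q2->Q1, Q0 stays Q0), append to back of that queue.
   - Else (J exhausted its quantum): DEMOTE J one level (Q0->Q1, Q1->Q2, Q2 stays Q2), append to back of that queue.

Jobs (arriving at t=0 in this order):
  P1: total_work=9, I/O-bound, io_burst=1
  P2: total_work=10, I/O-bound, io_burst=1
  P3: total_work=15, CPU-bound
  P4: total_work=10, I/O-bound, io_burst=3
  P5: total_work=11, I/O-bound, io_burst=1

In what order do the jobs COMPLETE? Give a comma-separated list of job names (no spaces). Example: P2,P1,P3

t=0-1: P1@Q0 runs 1, rem=8, I/O yield, promote→Q0. Q0=[P2,P3,P4,P5,P1] Q1=[] Q2=[]
t=1-2: P2@Q0 runs 1, rem=9, I/O yield, promote→Q0. Q0=[P3,P4,P5,P1,P2] Q1=[] Q2=[]
t=2-5: P3@Q0 runs 3, rem=12, quantum used, demote→Q1. Q0=[P4,P5,P1,P2] Q1=[P3] Q2=[]
t=5-8: P4@Q0 runs 3, rem=7, I/O yield, promote→Q0. Q0=[P5,P1,P2,P4] Q1=[P3] Q2=[]
t=8-9: P5@Q0 runs 1, rem=10, I/O yield, promote→Q0. Q0=[P1,P2,P4,P5] Q1=[P3] Q2=[]
t=9-10: P1@Q0 runs 1, rem=7, I/O yield, promote→Q0. Q0=[P2,P4,P5,P1] Q1=[P3] Q2=[]
t=10-11: P2@Q0 runs 1, rem=8, I/O yield, promote→Q0. Q0=[P4,P5,P1,P2] Q1=[P3] Q2=[]
t=11-14: P4@Q0 runs 3, rem=4, I/O yield, promote→Q0. Q0=[P5,P1,P2,P4] Q1=[P3] Q2=[]
t=14-15: P5@Q0 runs 1, rem=9, I/O yield, promote→Q0. Q0=[P1,P2,P4,P5] Q1=[P3] Q2=[]
t=15-16: P1@Q0 runs 1, rem=6, I/O yield, promote→Q0. Q0=[P2,P4,P5,P1] Q1=[P3] Q2=[]
t=16-17: P2@Q0 runs 1, rem=7, I/O yield, promote→Q0. Q0=[P4,P5,P1,P2] Q1=[P3] Q2=[]
t=17-20: P4@Q0 runs 3, rem=1, I/O yield, promote→Q0. Q0=[P5,P1,P2,P4] Q1=[P3] Q2=[]
t=20-21: P5@Q0 runs 1, rem=8, I/O yield, promote→Q0. Q0=[P1,P2,P4,P5] Q1=[P3] Q2=[]
t=21-22: P1@Q0 runs 1, rem=5, I/O yield, promote→Q0. Q0=[P2,P4,P5,P1] Q1=[P3] Q2=[]
t=22-23: P2@Q0 runs 1, rem=6, I/O yield, promote→Q0. Q0=[P4,P5,P1,P2] Q1=[P3] Q2=[]
t=23-24: P4@Q0 runs 1, rem=0, completes. Q0=[P5,P1,P2] Q1=[P3] Q2=[]
t=24-25: P5@Q0 runs 1, rem=7, I/O yield, promote→Q0. Q0=[P1,P2,P5] Q1=[P3] Q2=[]
t=25-26: P1@Q0 runs 1, rem=4, I/O yield, promote→Q0. Q0=[P2,P5,P1] Q1=[P3] Q2=[]
t=26-27: P2@Q0 runs 1, rem=5, I/O yield, promote→Q0. Q0=[P5,P1,P2] Q1=[P3] Q2=[]
t=27-28: P5@Q0 runs 1, rem=6, I/O yield, promote→Q0. Q0=[P1,P2,P5] Q1=[P3] Q2=[]
t=28-29: P1@Q0 runs 1, rem=3, I/O yield, promote→Q0. Q0=[P2,P5,P1] Q1=[P3] Q2=[]
t=29-30: P2@Q0 runs 1, rem=4, I/O yield, promote→Q0. Q0=[P5,P1,P2] Q1=[P3] Q2=[]
t=30-31: P5@Q0 runs 1, rem=5, I/O yield, promote→Q0. Q0=[P1,P2,P5] Q1=[P3] Q2=[]
t=31-32: P1@Q0 runs 1, rem=2, I/O yield, promote→Q0. Q0=[P2,P5,P1] Q1=[P3] Q2=[]
t=32-33: P2@Q0 runs 1, rem=3, I/O yield, promote→Q0. Q0=[P5,P1,P2] Q1=[P3] Q2=[]
t=33-34: P5@Q0 runs 1, rem=4, I/O yield, promote→Q0. Q0=[P1,P2,P5] Q1=[P3] Q2=[]
t=34-35: P1@Q0 runs 1, rem=1, I/O yield, promote→Q0. Q0=[P2,P5,P1] Q1=[P3] Q2=[]
t=35-36: P2@Q0 runs 1, rem=2, I/O yield, promote→Q0. Q0=[P5,P1,P2] Q1=[P3] Q2=[]
t=36-37: P5@Q0 runs 1, rem=3, I/O yield, promote→Q0. Q0=[P1,P2,P5] Q1=[P3] Q2=[]
t=37-38: P1@Q0 runs 1, rem=0, completes. Q0=[P2,P5] Q1=[P3] Q2=[]
t=38-39: P2@Q0 runs 1, rem=1, I/O yield, promote→Q0. Q0=[P5,P2] Q1=[P3] Q2=[]
t=39-40: P5@Q0 runs 1, rem=2, I/O yield, promote→Q0. Q0=[P2,P5] Q1=[P3] Q2=[]
t=40-41: P2@Q0 runs 1, rem=0, completes. Q0=[P5] Q1=[P3] Q2=[]
t=41-42: P5@Q0 runs 1, rem=1, I/O yield, promote→Q0. Q0=[P5] Q1=[P3] Q2=[]
t=42-43: P5@Q0 runs 1, rem=0, completes. Q0=[] Q1=[P3] Q2=[]
t=43-49: P3@Q1 runs 6, rem=6, quantum used, demote→Q2. Q0=[] Q1=[] Q2=[P3]
t=49-55: P3@Q2 runs 6, rem=0, completes. Q0=[] Q1=[] Q2=[]

Answer: P4,P1,P2,P5,P3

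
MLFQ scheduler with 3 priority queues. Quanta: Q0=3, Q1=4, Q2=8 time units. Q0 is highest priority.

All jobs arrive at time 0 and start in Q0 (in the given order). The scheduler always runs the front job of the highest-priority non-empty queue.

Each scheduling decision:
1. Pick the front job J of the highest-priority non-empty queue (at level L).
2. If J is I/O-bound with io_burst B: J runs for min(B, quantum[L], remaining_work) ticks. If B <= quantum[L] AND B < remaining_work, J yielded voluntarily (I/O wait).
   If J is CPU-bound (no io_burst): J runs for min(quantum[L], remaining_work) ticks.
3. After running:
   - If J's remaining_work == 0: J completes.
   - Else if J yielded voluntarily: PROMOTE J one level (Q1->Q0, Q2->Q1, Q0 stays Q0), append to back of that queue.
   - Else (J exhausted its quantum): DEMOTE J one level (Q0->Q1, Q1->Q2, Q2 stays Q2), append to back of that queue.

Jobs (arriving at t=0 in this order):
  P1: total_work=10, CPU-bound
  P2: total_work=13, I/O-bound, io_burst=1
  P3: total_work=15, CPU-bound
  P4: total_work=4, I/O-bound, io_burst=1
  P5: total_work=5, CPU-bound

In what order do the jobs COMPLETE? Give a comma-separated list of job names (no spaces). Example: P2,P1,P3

Answer: P4,P2,P5,P1,P3

Derivation:
t=0-3: P1@Q0 runs 3, rem=7, quantum used, demote→Q1. Q0=[P2,P3,P4,P5] Q1=[P1] Q2=[]
t=3-4: P2@Q0 runs 1, rem=12, I/O yield, promote→Q0. Q0=[P3,P4,P5,P2] Q1=[P1] Q2=[]
t=4-7: P3@Q0 runs 3, rem=12, quantum used, demote→Q1. Q0=[P4,P5,P2] Q1=[P1,P3] Q2=[]
t=7-8: P4@Q0 runs 1, rem=3, I/O yield, promote→Q0. Q0=[P5,P2,P4] Q1=[P1,P3] Q2=[]
t=8-11: P5@Q0 runs 3, rem=2, quantum used, demote→Q1. Q0=[P2,P4] Q1=[P1,P3,P5] Q2=[]
t=11-12: P2@Q0 runs 1, rem=11, I/O yield, promote→Q0. Q0=[P4,P2] Q1=[P1,P3,P5] Q2=[]
t=12-13: P4@Q0 runs 1, rem=2, I/O yield, promote→Q0. Q0=[P2,P4] Q1=[P1,P3,P5] Q2=[]
t=13-14: P2@Q0 runs 1, rem=10, I/O yield, promote→Q0. Q0=[P4,P2] Q1=[P1,P3,P5] Q2=[]
t=14-15: P4@Q0 runs 1, rem=1, I/O yield, promote→Q0. Q0=[P2,P4] Q1=[P1,P3,P5] Q2=[]
t=15-16: P2@Q0 runs 1, rem=9, I/O yield, promote→Q0. Q0=[P4,P2] Q1=[P1,P3,P5] Q2=[]
t=16-17: P4@Q0 runs 1, rem=0, completes. Q0=[P2] Q1=[P1,P3,P5] Q2=[]
t=17-18: P2@Q0 runs 1, rem=8, I/O yield, promote→Q0. Q0=[P2] Q1=[P1,P3,P5] Q2=[]
t=18-19: P2@Q0 runs 1, rem=7, I/O yield, promote→Q0. Q0=[P2] Q1=[P1,P3,P5] Q2=[]
t=19-20: P2@Q0 runs 1, rem=6, I/O yield, promote→Q0. Q0=[P2] Q1=[P1,P3,P5] Q2=[]
t=20-21: P2@Q0 runs 1, rem=5, I/O yield, promote→Q0. Q0=[P2] Q1=[P1,P3,P5] Q2=[]
t=21-22: P2@Q0 runs 1, rem=4, I/O yield, promote→Q0. Q0=[P2] Q1=[P1,P3,P5] Q2=[]
t=22-23: P2@Q0 runs 1, rem=3, I/O yield, promote→Q0. Q0=[P2] Q1=[P1,P3,P5] Q2=[]
t=23-24: P2@Q0 runs 1, rem=2, I/O yield, promote→Q0. Q0=[P2] Q1=[P1,P3,P5] Q2=[]
t=24-25: P2@Q0 runs 1, rem=1, I/O yield, promote→Q0. Q0=[P2] Q1=[P1,P3,P5] Q2=[]
t=25-26: P2@Q0 runs 1, rem=0, completes. Q0=[] Q1=[P1,P3,P5] Q2=[]
t=26-30: P1@Q1 runs 4, rem=3, quantum used, demote→Q2. Q0=[] Q1=[P3,P5] Q2=[P1]
t=30-34: P3@Q1 runs 4, rem=8, quantum used, demote→Q2. Q0=[] Q1=[P5] Q2=[P1,P3]
t=34-36: P5@Q1 runs 2, rem=0, completes. Q0=[] Q1=[] Q2=[P1,P3]
t=36-39: P1@Q2 runs 3, rem=0, completes. Q0=[] Q1=[] Q2=[P3]
t=39-47: P3@Q2 runs 8, rem=0, completes. Q0=[] Q1=[] Q2=[]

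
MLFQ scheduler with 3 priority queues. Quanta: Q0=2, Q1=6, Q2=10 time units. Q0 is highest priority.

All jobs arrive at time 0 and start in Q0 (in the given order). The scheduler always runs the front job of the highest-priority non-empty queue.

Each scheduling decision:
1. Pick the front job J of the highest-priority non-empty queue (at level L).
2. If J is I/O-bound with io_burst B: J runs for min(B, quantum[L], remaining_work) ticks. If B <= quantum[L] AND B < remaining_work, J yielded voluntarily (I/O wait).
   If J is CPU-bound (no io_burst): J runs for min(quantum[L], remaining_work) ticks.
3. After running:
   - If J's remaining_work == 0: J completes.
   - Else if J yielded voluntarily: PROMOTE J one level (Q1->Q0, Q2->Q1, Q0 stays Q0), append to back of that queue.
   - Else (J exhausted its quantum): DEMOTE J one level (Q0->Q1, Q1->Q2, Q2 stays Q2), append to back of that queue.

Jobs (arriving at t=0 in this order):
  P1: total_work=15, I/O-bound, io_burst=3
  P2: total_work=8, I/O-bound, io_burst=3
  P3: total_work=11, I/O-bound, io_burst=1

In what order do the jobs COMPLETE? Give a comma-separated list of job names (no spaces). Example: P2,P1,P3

t=0-2: P1@Q0 runs 2, rem=13, quantum used, demote→Q1. Q0=[P2,P3] Q1=[P1] Q2=[]
t=2-4: P2@Q0 runs 2, rem=6, quantum used, demote→Q1. Q0=[P3] Q1=[P1,P2] Q2=[]
t=4-5: P3@Q0 runs 1, rem=10, I/O yield, promote→Q0. Q0=[P3] Q1=[P1,P2] Q2=[]
t=5-6: P3@Q0 runs 1, rem=9, I/O yield, promote→Q0. Q0=[P3] Q1=[P1,P2] Q2=[]
t=6-7: P3@Q0 runs 1, rem=8, I/O yield, promote→Q0. Q0=[P3] Q1=[P1,P2] Q2=[]
t=7-8: P3@Q0 runs 1, rem=7, I/O yield, promote→Q0. Q0=[P3] Q1=[P1,P2] Q2=[]
t=8-9: P3@Q0 runs 1, rem=6, I/O yield, promote→Q0. Q0=[P3] Q1=[P1,P2] Q2=[]
t=9-10: P3@Q0 runs 1, rem=5, I/O yield, promote→Q0. Q0=[P3] Q1=[P1,P2] Q2=[]
t=10-11: P3@Q0 runs 1, rem=4, I/O yield, promote→Q0. Q0=[P3] Q1=[P1,P2] Q2=[]
t=11-12: P3@Q0 runs 1, rem=3, I/O yield, promote→Q0. Q0=[P3] Q1=[P1,P2] Q2=[]
t=12-13: P3@Q0 runs 1, rem=2, I/O yield, promote→Q0. Q0=[P3] Q1=[P1,P2] Q2=[]
t=13-14: P3@Q0 runs 1, rem=1, I/O yield, promote→Q0. Q0=[P3] Q1=[P1,P2] Q2=[]
t=14-15: P3@Q0 runs 1, rem=0, completes. Q0=[] Q1=[P1,P2] Q2=[]
t=15-18: P1@Q1 runs 3, rem=10, I/O yield, promote→Q0. Q0=[P1] Q1=[P2] Q2=[]
t=18-20: P1@Q0 runs 2, rem=8, quantum used, demote→Q1. Q0=[] Q1=[P2,P1] Q2=[]
t=20-23: P2@Q1 runs 3, rem=3, I/O yield, promote→Q0. Q0=[P2] Q1=[P1] Q2=[]
t=23-25: P2@Q0 runs 2, rem=1, quantum used, demote→Q1. Q0=[] Q1=[P1,P2] Q2=[]
t=25-28: P1@Q1 runs 3, rem=5, I/O yield, promote→Q0. Q0=[P1] Q1=[P2] Q2=[]
t=28-30: P1@Q0 runs 2, rem=3, quantum used, demote→Q1. Q0=[] Q1=[P2,P1] Q2=[]
t=30-31: P2@Q1 runs 1, rem=0, completes. Q0=[] Q1=[P1] Q2=[]
t=31-34: P1@Q1 runs 3, rem=0, completes. Q0=[] Q1=[] Q2=[]

Answer: P3,P2,P1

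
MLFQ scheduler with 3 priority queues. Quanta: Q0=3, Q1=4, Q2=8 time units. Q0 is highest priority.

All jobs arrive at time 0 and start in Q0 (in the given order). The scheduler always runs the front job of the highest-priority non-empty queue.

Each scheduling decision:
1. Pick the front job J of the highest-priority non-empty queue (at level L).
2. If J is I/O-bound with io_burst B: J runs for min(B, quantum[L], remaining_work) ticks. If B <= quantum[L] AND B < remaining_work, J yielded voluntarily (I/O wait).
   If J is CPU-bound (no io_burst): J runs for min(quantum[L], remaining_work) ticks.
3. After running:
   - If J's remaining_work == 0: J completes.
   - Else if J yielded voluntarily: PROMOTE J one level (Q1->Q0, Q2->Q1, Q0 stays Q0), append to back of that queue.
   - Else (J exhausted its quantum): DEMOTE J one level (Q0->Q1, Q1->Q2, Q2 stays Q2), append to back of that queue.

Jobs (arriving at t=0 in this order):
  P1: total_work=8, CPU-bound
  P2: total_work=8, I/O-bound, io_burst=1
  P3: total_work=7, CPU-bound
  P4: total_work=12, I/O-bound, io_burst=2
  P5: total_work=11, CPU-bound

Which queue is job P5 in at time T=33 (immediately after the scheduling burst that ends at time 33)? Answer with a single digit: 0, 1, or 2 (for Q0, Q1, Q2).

Answer: 1

Derivation:
t=0-3: P1@Q0 runs 3, rem=5, quantum used, demote→Q1. Q0=[P2,P3,P4,P5] Q1=[P1] Q2=[]
t=3-4: P2@Q0 runs 1, rem=7, I/O yield, promote→Q0. Q0=[P3,P4,P5,P2] Q1=[P1] Q2=[]
t=4-7: P3@Q0 runs 3, rem=4, quantum used, demote→Q1. Q0=[P4,P5,P2] Q1=[P1,P3] Q2=[]
t=7-9: P4@Q0 runs 2, rem=10, I/O yield, promote→Q0. Q0=[P5,P2,P4] Q1=[P1,P3] Q2=[]
t=9-12: P5@Q0 runs 3, rem=8, quantum used, demote→Q1. Q0=[P2,P4] Q1=[P1,P3,P5] Q2=[]
t=12-13: P2@Q0 runs 1, rem=6, I/O yield, promote→Q0. Q0=[P4,P2] Q1=[P1,P3,P5] Q2=[]
t=13-15: P4@Q0 runs 2, rem=8, I/O yield, promote→Q0. Q0=[P2,P4] Q1=[P1,P3,P5] Q2=[]
t=15-16: P2@Q0 runs 1, rem=5, I/O yield, promote→Q0. Q0=[P4,P2] Q1=[P1,P3,P5] Q2=[]
t=16-18: P4@Q0 runs 2, rem=6, I/O yield, promote→Q0. Q0=[P2,P4] Q1=[P1,P3,P5] Q2=[]
t=18-19: P2@Q0 runs 1, rem=4, I/O yield, promote→Q0. Q0=[P4,P2] Q1=[P1,P3,P5] Q2=[]
t=19-21: P4@Q0 runs 2, rem=4, I/O yield, promote→Q0. Q0=[P2,P4] Q1=[P1,P3,P5] Q2=[]
t=21-22: P2@Q0 runs 1, rem=3, I/O yield, promote→Q0. Q0=[P4,P2] Q1=[P1,P3,P5] Q2=[]
t=22-24: P4@Q0 runs 2, rem=2, I/O yield, promote→Q0. Q0=[P2,P4] Q1=[P1,P3,P5] Q2=[]
t=24-25: P2@Q0 runs 1, rem=2, I/O yield, promote→Q0. Q0=[P4,P2] Q1=[P1,P3,P5] Q2=[]
t=25-27: P4@Q0 runs 2, rem=0, completes. Q0=[P2] Q1=[P1,P3,P5] Q2=[]
t=27-28: P2@Q0 runs 1, rem=1, I/O yield, promote→Q0. Q0=[P2] Q1=[P1,P3,P5] Q2=[]
t=28-29: P2@Q0 runs 1, rem=0, completes. Q0=[] Q1=[P1,P3,P5] Q2=[]
t=29-33: P1@Q1 runs 4, rem=1, quantum used, demote→Q2. Q0=[] Q1=[P3,P5] Q2=[P1]
t=33-37: P3@Q1 runs 4, rem=0, completes. Q0=[] Q1=[P5] Q2=[P1]
t=37-41: P5@Q1 runs 4, rem=4, quantum used, demote→Q2. Q0=[] Q1=[] Q2=[P1,P5]
t=41-42: P1@Q2 runs 1, rem=0, completes. Q0=[] Q1=[] Q2=[P5]
t=42-46: P5@Q2 runs 4, rem=0, completes. Q0=[] Q1=[] Q2=[]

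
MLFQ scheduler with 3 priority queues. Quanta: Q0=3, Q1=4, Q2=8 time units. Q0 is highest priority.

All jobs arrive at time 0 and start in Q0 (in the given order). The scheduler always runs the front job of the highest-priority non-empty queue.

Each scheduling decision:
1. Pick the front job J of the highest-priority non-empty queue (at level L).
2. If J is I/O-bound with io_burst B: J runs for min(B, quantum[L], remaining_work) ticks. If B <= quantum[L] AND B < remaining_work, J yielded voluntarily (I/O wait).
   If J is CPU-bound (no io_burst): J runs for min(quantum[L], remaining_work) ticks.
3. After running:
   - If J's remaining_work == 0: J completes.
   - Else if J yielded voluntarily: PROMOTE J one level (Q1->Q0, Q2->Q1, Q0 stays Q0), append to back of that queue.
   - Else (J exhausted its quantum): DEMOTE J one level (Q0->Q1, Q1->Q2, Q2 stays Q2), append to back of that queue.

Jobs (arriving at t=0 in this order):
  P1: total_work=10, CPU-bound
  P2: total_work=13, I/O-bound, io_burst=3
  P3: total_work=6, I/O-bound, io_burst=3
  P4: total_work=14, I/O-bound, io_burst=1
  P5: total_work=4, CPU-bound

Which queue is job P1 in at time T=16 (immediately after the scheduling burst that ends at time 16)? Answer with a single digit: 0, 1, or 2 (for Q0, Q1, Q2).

t=0-3: P1@Q0 runs 3, rem=7, quantum used, demote→Q1. Q0=[P2,P3,P4,P5] Q1=[P1] Q2=[]
t=3-6: P2@Q0 runs 3, rem=10, I/O yield, promote→Q0. Q0=[P3,P4,P5,P2] Q1=[P1] Q2=[]
t=6-9: P3@Q0 runs 3, rem=3, I/O yield, promote→Q0. Q0=[P4,P5,P2,P3] Q1=[P1] Q2=[]
t=9-10: P4@Q0 runs 1, rem=13, I/O yield, promote→Q0. Q0=[P5,P2,P3,P4] Q1=[P1] Q2=[]
t=10-13: P5@Q0 runs 3, rem=1, quantum used, demote→Q1. Q0=[P2,P3,P4] Q1=[P1,P5] Q2=[]
t=13-16: P2@Q0 runs 3, rem=7, I/O yield, promote→Q0. Q0=[P3,P4,P2] Q1=[P1,P5] Q2=[]
t=16-19: P3@Q0 runs 3, rem=0, completes. Q0=[P4,P2] Q1=[P1,P5] Q2=[]
t=19-20: P4@Q0 runs 1, rem=12, I/O yield, promote→Q0. Q0=[P2,P4] Q1=[P1,P5] Q2=[]
t=20-23: P2@Q0 runs 3, rem=4, I/O yield, promote→Q0. Q0=[P4,P2] Q1=[P1,P5] Q2=[]
t=23-24: P4@Q0 runs 1, rem=11, I/O yield, promote→Q0. Q0=[P2,P4] Q1=[P1,P5] Q2=[]
t=24-27: P2@Q0 runs 3, rem=1, I/O yield, promote→Q0. Q0=[P4,P2] Q1=[P1,P5] Q2=[]
t=27-28: P4@Q0 runs 1, rem=10, I/O yield, promote→Q0. Q0=[P2,P4] Q1=[P1,P5] Q2=[]
t=28-29: P2@Q0 runs 1, rem=0, completes. Q0=[P4] Q1=[P1,P5] Q2=[]
t=29-30: P4@Q0 runs 1, rem=9, I/O yield, promote→Q0. Q0=[P4] Q1=[P1,P5] Q2=[]
t=30-31: P4@Q0 runs 1, rem=8, I/O yield, promote→Q0. Q0=[P4] Q1=[P1,P5] Q2=[]
t=31-32: P4@Q0 runs 1, rem=7, I/O yield, promote→Q0. Q0=[P4] Q1=[P1,P5] Q2=[]
t=32-33: P4@Q0 runs 1, rem=6, I/O yield, promote→Q0. Q0=[P4] Q1=[P1,P5] Q2=[]
t=33-34: P4@Q0 runs 1, rem=5, I/O yield, promote→Q0. Q0=[P4] Q1=[P1,P5] Q2=[]
t=34-35: P4@Q0 runs 1, rem=4, I/O yield, promote→Q0. Q0=[P4] Q1=[P1,P5] Q2=[]
t=35-36: P4@Q0 runs 1, rem=3, I/O yield, promote→Q0. Q0=[P4] Q1=[P1,P5] Q2=[]
t=36-37: P4@Q0 runs 1, rem=2, I/O yield, promote→Q0. Q0=[P4] Q1=[P1,P5] Q2=[]
t=37-38: P4@Q0 runs 1, rem=1, I/O yield, promote→Q0. Q0=[P4] Q1=[P1,P5] Q2=[]
t=38-39: P4@Q0 runs 1, rem=0, completes. Q0=[] Q1=[P1,P5] Q2=[]
t=39-43: P1@Q1 runs 4, rem=3, quantum used, demote→Q2. Q0=[] Q1=[P5] Q2=[P1]
t=43-44: P5@Q1 runs 1, rem=0, completes. Q0=[] Q1=[] Q2=[P1]
t=44-47: P1@Q2 runs 3, rem=0, completes. Q0=[] Q1=[] Q2=[]

Answer: 1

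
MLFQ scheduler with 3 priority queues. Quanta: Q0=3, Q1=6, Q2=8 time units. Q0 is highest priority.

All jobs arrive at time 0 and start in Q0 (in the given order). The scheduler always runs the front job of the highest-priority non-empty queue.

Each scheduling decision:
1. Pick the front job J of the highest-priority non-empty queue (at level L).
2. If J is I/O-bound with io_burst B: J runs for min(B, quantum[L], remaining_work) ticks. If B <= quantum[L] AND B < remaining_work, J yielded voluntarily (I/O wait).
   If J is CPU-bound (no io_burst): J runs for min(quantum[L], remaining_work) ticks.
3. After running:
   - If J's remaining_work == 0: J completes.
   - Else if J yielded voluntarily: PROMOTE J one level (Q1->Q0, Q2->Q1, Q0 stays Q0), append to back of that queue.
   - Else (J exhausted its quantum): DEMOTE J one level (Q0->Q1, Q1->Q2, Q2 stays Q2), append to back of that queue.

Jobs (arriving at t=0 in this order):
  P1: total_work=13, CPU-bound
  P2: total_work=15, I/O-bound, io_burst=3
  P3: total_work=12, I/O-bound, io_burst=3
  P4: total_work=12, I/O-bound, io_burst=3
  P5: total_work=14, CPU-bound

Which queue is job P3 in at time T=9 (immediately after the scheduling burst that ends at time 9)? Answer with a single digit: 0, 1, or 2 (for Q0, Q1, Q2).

Answer: 0

Derivation:
t=0-3: P1@Q0 runs 3, rem=10, quantum used, demote→Q1. Q0=[P2,P3,P4,P5] Q1=[P1] Q2=[]
t=3-6: P2@Q0 runs 3, rem=12, I/O yield, promote→Q0. Q0=[P3,P4,P5,P2] Q1=[P1] Q2=[]
t=6-9: P3@Q0 runs 3, rem=9, I/O yield, promote→Q0. Q0=[P4,P5,P2,P3] Q1=[P1] Q2=[]
t=9-12: P4@Q0 runs 3, rem=9, I/O yield, promote→Q0. Q0=[P5,P2,P3,P4] Q1=[P1] Q2=[]
t=12-15: P5@Q0 runs 3, rem=11, quantum used, demote→Q1. Q0=[P2,P3,P4] Q1=[P1,P5] Q2=[]
t=15-18: P2@Q0 runs 3, rem=9, I/O yield, promote→Q0. Q0=[P3,P4,P2] Q1=[P1,P5] Q2=[]
t=18-21: P3@Q0 runs 3, rem=6, I/O yield, promote→Q0. Q0=[P4,P2,P3] Q1=[P1,P5] Q2=[]
t=21-24: P4@Q0 runs 3, rem=6, I/O yield, promote→Q0. Q0=[P2,P3,P4] Q1=[P1,P5] Q2=[]
t=24-27: P2@Q0 runs 3, rem=6, I/O yield, promote→Q0. Q0=[P3,P4,P2] Q1=[P1,P5] Q2=[]
t=27-30: P3@Q0 runs 3, rem=3, I/O yield, promote→Q0. Q0=[P4,P2,P3] Q1=[P1,P5] Q2=[]
t=30-33: P4@Q0 runs 3, rem=3, I/O yield, promote→Q0. Q0=[P2,P3,P4] Q1=[P1,P5] Q2=[]
t=33-36: P2@Q0 runs 3, rem=3, I/O yield, promote→Q0. Q0=[P3,P4,P2] Q1=[P1,P5] Q2=[]
t=36-39: P3@Q0 runs 3, rem=0, completes. Q0=[P4,P2] Q1=[P1,P5] Q2=[]
t=39-42: P4@Q0 runs 3, rem=0, completes. Q0=[P2] Q1=[P1,P5] Q2=[]
t=42-45: P2@Q0 runs 3, rem=0, completes. Q0=[] Q1=[P1,P5] Q2=[]
t=45-51: P1@Q1 runs 6, rem=4, quantum used, demote→Q2. Q0=[] Q1=[P5] Q2=[P1]
t=51-57: P5@Q1 runs 6, rem=5, quantum used, demote→Q2. Q0=[] Q1=[] Q2=[P1,P5]
t=57-61: P1@Q2 runs 4, rem=0, completes. Q0=[] Q1=[] Q2=[P5]
t=61-66: P5@Q2 runs 5, rem=0, completes. Q0=[] Q1=[] Q2=[]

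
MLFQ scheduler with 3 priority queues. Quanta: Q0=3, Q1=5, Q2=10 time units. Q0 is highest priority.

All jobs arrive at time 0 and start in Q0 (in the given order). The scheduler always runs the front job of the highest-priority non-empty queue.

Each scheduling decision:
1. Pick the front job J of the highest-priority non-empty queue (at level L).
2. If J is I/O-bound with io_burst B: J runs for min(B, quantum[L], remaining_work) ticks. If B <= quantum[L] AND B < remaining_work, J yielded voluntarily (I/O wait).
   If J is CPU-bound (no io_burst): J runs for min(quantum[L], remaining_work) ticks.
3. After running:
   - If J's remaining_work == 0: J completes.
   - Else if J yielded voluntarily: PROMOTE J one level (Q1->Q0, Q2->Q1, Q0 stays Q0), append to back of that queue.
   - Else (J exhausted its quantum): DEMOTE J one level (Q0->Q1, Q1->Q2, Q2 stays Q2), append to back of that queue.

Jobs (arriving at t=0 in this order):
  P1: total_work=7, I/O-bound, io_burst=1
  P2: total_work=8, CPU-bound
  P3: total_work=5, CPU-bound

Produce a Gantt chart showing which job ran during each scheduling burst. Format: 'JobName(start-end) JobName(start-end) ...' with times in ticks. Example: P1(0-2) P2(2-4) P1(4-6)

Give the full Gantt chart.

t=0-1: P1@Q0 runs 1, rem=6, I/O yield, promote→Q0. Q0=[P2,P3,P1] Q1=[] Q2=[]
t=1-4: P2@Q0 runs 3, rem=5, quantum used, demote→Q1. Q0=[P3,P1] Q1=[P2] Q2=[]
t=4-7: P3@Q0 runs 3, rem=2, quantum used, demote→Q1. Q0=[P1] Q1=[P2,P3] Q2=[]
t=7-8: P1@Q0 runs 1, rem=5, I/O yield, promote→Q0. Q0=[P1] Q1=[P2,P3] Q2=[]
t=8-9: P1@Q0 runs 1, rem=4, I/O yield, promote→Q0. Q0=[P1] Q1=[P2,P3] Q2=[]
t=9-10: P1@Q0 runs 1, rem=3, I/O yield, promote→Q0. Q0=[P1] Q1=[P2,P3] Q2=[]
t=10-11: P1@Q0 runs 1, rem=2, I/O yield, promote→Q0. Q0=[P1] Q1=[P2,P3] Q2=[]
t=11-12: P1@Q0 runs 1, rem=1, I/O yield, promote→Q0. Q0=[P1] Q1=[P2,P3] Q2=[]
t=12-13: P1@Q0 runs 1, rem=0, completes. Q0=[] Q1=[P2,P3] Q2=[]
t=13-18: P2@Q1 runs 5, rem=0, completes. Q0=[] Q1=[P3] Q2=[]
t=18-20: P3@Q1 runs 2, rem=0, completes. Q0=[] Q1=[] Q2=[]

Answer: P1(0-1) P2(1-4) P3(4-7) P1(7-8) P1(8-9) P1(9-10) P1(10-11) P1(11-12) P1(12-13) P2(13-18) P3(18-20)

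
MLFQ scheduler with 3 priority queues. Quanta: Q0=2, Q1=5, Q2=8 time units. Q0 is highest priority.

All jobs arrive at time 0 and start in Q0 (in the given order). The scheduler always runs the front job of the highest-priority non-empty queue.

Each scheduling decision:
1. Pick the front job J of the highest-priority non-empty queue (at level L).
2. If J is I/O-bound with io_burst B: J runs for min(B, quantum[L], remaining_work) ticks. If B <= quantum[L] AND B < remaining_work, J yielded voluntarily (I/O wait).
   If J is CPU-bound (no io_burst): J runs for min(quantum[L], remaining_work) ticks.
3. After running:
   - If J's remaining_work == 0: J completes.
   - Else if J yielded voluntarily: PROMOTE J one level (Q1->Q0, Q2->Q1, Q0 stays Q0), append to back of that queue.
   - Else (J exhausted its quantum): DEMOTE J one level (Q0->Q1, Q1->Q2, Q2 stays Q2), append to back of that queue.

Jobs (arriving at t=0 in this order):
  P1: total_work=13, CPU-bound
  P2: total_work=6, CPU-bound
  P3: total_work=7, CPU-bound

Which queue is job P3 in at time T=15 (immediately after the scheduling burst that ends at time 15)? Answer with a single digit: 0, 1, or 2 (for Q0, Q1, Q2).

t=0-2: P1@Q0 runs 2, rem=11, quantum used, demote→Q1. Q0=[P2,P3] Q1=[P1] Q2=[]
t=2-4: P2@Q0 runs 2, rem=4, quantum used, demote→Q1. Q0=[P3] Q1=[P1,P2] Q2=[]
t=4-6: P3@Q0 runs 2, rem=5, quantum used, demote→Q1. Q0=[] Q1=[P1,P2,P3] Q2=[]
t=6-11: P1@Q1 runs 5, rem=6, quantum used, demote→Q2. Q0=[] Q1=[P2,P3] Q2=[P1]
t=11-15: P2@Q1 runs 4, rem=0, completes. Q0=[] Q1=[P3] Q2=[P1]
t=15-20: P3@Q1 runs 5, rem=0, completes. Q0=[] Q1=[] Q2=[P1]
t=20-26: P1@Q2 runs 6, rem=0, completes. Q0=[] Q1=[] Q2=[]

Answer: 1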